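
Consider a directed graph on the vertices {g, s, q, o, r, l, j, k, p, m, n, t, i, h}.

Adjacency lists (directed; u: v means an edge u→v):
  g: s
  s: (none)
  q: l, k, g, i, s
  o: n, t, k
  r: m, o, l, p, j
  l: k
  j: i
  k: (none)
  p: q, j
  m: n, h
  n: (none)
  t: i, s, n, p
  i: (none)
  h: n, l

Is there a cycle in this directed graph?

No

DFS with white/gray/black marking, starting from k:
k gray
k black
g gray
  s gray
  s black
g black
q gray
  l gray
    l→k: k black — skip
  l black
  q→k: k black — skip
  q→g: g black — skip
  i gray
  i black
  q→s: s black — skip
q black
o gray
  n gray
  n black
  t gray
    t→i: i black — skip
    t→s: s black — skip
    t→n: n black — skip
    p gray
      p→q: q black — skip
      j gray
        j→i: i black — skip
      j black
    p black
  t black
  o→k: k black — skip
o black
r gray
  m gray
    m→n: n black — skip
    h gray
      h→n: n black — skip
      h→l: l black — skip
    h black
  m black
  r→o: o black — skip
  r→l: l black — skip
  r→p: p black — skip
  r→j: j black — skip
r black
Every edge goes to a white or black vertex — no back edge, so the graph is acyclic.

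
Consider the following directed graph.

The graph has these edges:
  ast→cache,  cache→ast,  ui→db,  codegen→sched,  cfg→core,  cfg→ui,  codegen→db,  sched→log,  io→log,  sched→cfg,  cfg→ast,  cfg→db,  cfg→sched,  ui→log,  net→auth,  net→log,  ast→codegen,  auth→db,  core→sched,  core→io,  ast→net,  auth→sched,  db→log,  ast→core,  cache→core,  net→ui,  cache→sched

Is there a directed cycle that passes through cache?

Yes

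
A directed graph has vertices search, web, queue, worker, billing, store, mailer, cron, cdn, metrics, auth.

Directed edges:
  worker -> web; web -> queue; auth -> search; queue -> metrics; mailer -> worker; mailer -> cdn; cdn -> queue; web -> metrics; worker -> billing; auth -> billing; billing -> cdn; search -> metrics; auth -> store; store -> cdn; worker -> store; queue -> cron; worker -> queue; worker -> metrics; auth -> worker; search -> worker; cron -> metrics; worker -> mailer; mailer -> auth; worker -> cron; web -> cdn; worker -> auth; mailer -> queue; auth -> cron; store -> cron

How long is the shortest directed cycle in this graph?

2

For each vertex v, BFS finds the shortest path from v back to v.
The shortest such closed walk is worker → auth → worker, length 2.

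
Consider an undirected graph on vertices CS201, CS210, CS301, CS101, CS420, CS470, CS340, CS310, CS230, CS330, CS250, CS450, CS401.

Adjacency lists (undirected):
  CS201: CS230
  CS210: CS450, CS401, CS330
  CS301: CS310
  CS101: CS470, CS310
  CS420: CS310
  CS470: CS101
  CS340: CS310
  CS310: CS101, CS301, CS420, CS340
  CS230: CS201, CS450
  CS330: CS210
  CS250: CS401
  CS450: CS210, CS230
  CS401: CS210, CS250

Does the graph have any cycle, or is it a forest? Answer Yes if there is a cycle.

DFS, tracking each vertex's parent; an edge to a visited non-parent vertex closes a cycle.
Start from CS470:
visit CS470 (parent –)
  visit CS101 (parent CS470)
    CS101–CS470: parent, skip
    visit CS310 (parent CS101)
      CS310–CS101: parent, skip
      visit CS301 (parent CS310)
        CS301–CS310: parent, skip
      visit CS420 (parent CS310)
        CS420–CS310: parent, skip
      visit CS340 (parent CS310)
        CS340–CS310: parent, skip
visit CS201 (parent –)
  visit CS230 (parent CS201)
    CS230–CS201: parent, skip
    visit CS450 (parent CS230)
      visit CS210 (parent CS450)
        CS210–CS450: parent, skip
        visit CS401 (parent CS210)
          CS401–CS210: parent, skip
          visit CS250 (parent CS401)
            CS250–CS401: parent, skip
        visit CS330 (parent CS210)
          CS330–CS210: parent, skip
      CS450–CS230: parent, skip
No non-parent visited neighbor found — the graph is a forest.

No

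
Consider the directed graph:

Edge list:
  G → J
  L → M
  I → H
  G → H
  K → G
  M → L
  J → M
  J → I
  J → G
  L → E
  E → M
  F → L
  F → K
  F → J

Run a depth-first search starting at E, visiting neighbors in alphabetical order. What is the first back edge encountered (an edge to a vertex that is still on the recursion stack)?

L->E

DFS from E (visiting neighbors in alphabetical order); mark gray on enter, black on exit:
E gray
  M gray
    L gray
      L→E: E is gray → back edge
First back edge: L → E.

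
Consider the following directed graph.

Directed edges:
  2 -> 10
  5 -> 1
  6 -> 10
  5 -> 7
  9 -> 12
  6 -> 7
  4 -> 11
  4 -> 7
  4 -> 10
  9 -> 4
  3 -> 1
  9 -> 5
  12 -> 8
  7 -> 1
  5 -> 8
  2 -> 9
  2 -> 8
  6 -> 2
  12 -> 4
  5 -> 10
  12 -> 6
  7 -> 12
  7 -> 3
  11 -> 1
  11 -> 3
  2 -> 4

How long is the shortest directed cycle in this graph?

3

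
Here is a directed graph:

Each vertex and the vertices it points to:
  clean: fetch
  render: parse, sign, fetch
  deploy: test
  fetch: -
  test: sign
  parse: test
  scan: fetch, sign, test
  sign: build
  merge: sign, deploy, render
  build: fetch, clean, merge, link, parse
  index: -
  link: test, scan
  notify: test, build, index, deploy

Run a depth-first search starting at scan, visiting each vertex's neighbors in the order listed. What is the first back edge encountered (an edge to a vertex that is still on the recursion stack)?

DFS from scan (visiting each vertex's neighbors in the order listed); mark gray on enter, black on exit:
scan gray
  fetch gray
  fetch black
  sign gray
    build gray
      build→fetch: fetch black — skip
      clean gray
        clean→fetch: fetch black — skip
      clean black
      merge gray
        merge→sign: sign is gray → back edge
First back edge: merge → sign.

merge->sign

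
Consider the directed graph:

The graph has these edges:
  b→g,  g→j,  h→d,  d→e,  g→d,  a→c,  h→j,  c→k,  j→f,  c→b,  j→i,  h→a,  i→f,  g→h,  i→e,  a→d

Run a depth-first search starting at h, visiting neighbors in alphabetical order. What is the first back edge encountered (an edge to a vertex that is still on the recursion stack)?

DFS from h (visiting neighbors in alphabetical order); mark gray on enter, black on exit:
h gray
  a gray
    c gray
      b gray
        g gray
          d gray
            e gray
            e black
          d black
          g→h: h is gray → back edge
First back edge: g → h.

g->h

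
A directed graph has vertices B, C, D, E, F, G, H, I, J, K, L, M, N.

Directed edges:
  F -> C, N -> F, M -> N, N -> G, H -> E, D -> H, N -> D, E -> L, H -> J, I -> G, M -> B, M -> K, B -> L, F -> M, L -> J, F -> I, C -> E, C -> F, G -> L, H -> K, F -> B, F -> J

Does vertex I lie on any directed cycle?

No

I lies on a cycle iff there is a path from I back to itself.
Exploring from I, it never reaches itself; equivalently, its strongly connected component is a singleton.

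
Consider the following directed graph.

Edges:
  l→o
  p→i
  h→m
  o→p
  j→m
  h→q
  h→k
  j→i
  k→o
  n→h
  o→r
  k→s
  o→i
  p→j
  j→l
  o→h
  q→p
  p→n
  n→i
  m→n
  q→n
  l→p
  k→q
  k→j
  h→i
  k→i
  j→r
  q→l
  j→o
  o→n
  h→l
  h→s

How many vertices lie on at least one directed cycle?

9

A vertex is on a directed cycle iff it belongs to a strongly connected component of size ≥ 2 (or has a self-loop).
The vertices on cycles are {h, j, k, l, m, n, o, p, q} — 9 in total.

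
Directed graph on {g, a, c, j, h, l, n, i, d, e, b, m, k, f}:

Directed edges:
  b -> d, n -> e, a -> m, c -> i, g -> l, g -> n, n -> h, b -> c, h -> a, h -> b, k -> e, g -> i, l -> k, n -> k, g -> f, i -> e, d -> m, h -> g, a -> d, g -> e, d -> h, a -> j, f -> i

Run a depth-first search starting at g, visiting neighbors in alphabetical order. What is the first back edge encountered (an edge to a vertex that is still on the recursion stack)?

DFS from g (visiting neighbors in alphabetical order); mark gray on enter, black on exit:
g gray
  e gray
  e black
  f gray
    i gray
      i→e: e black — skip
    i black
  f black
  g→i: i black — skip
  l gray
    k gray
      k→e: e black — skip
    k black
  l black
  n gray
    n→e: e black — skip
    h gray
      a gray
        d gray
          d→h: h is gray → back edge
First back edge: d → h.

d→h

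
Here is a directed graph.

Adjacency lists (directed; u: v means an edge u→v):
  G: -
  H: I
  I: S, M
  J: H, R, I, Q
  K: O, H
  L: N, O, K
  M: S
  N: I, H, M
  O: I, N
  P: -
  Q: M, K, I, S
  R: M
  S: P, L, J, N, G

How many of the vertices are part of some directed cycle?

11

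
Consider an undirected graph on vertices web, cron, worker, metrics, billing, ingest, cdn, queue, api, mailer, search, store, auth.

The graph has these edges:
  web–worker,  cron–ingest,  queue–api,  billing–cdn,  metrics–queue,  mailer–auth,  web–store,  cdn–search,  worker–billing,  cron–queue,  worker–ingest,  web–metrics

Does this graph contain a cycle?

DFS, tracking each vertex's parent; an edge to a visited non-parent vertex closes a cycle.
Start from mailer:
visit mailer (parent –)
  visit auth (parent mailer)
    auth–mailer: parent, skip
visit web (parent –)
  visit worker (parent web)
    visit billing (parent worker)
      billing–worker: parent, skip
      visit cdn (parent billing)
        cdn–billing: parent, skip
        visit search (parent cdn)
          search–cdn: parent, skip
    worker–web: parent, skip
    visit ingest (parent worker)
      visit cron (parent ingest)
        cron–ingest: parent, skip
        visit queue (parent cron)
          queue–cron: parent, skip
          visit metrics (parent queue)
            metrics–web: web visited and ≠ parent → cycle
Cycle: web – worker – ingest – cron – queue – metrics – web.

Yes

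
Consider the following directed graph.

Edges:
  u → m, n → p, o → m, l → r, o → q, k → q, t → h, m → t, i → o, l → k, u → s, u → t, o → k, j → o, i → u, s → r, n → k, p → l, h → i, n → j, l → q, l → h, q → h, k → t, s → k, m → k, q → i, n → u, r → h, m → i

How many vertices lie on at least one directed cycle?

10

A vertex is on a directed cycle iff it belongs to a strongly connected component of size ≥ 2 (or has a self-loop).
The vertices on cycles are {h, i, k, m, o, q, r, s, t, u} — 10 in total.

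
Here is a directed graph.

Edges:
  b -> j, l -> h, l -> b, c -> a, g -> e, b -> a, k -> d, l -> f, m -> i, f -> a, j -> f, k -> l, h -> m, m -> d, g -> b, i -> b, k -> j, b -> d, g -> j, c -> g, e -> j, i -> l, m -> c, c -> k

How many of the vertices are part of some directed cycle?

6

A vertex is on a directed cycle iff it belongs to a strongly connected component of size ≥ 2 (or has a self-loop).
The vertices on cycles are {c, h, i, k, l, m} — 6 in total.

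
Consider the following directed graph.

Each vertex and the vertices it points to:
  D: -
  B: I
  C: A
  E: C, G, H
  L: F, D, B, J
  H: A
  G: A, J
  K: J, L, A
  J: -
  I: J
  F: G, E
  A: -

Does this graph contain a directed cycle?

DFS with white/gray/black marking, starting from J:
J gray
J black
D gray
D black
B gray
  I gray
    I→J: J black — skip
  I black
B black
C gray
  A gray
  A black
C black
E gray
  E→C: C black — skip
  G gray
    G→A: A black — skip
    G→J: J black — skip
  G black
  H gray
    H→A: A black — skip
  H black
E black
L gray
  F gray
    F→G: G black — skip
    F→E: E black — skip
  F black
  L→D: D black — skip
  L→B: B black — skip
  L→J: J black — skip
L black
K gray
  K→J: J black — skip
  K→L: L black — skip
  K→A: A black — skip
K black
Every edge goes to a white or black vertex — no back edge, so the graph is acyclic.

No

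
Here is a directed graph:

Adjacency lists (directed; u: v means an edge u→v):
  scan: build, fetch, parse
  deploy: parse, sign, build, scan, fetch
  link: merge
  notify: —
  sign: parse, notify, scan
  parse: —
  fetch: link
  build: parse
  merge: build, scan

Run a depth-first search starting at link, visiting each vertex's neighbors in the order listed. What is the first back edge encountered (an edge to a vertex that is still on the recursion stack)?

fetch→link

DFS from link (visiting each vertex's neighbors in the order listed); mark gray on enter, black on exit:
link gray
  merge gray
    build gray
      parse gray
      parse black
    build black
    scan gray
      scan→build: build black — skip
      fetch gray
        fetch→link: link is gray → back edge
First back edge: fetch → link.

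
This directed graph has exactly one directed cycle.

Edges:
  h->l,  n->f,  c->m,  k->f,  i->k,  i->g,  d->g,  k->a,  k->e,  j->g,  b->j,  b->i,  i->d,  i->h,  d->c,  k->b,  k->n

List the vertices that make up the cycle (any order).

b, i, k

DFS with gray/black marking from i:
i gray
  g gray
  g black
  h gray
    l gray
    l black
  h black
  k gray
    b gray
      b→i: i is gray → back edge
Back edge closes the cycle i → k → b → i; its vertices are {b, i, k}.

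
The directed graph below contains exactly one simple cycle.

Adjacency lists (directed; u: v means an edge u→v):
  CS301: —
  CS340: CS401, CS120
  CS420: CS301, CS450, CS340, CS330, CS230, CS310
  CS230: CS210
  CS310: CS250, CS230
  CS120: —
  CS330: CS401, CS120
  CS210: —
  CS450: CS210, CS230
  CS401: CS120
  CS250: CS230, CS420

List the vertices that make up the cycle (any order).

CS250, CS310, CS420

DFS with gray/black marking from CS420:
CS420 gray
  CS301 gray
  CS301 black
  CS450 gray
    CS210 gray
    CS210 black
    CS230 gray
      CS230→CS210: CS210 black — skip
    CS230 black
  CS450 black
  CS340 gray
    CS401 gray
      CS120 gray
      CS120 black
    CS401 black
    CS340→CS120: CS120 black — skip
  CS340 black
  CS330 gray
    CS330→CS401: CS401 black — skip
    CS330→CS120: CS120 black — skip
  CS330 black
  CS420→CS230: CS230 black — skip
  CS310 gray
    CS250 gray
      CS250→CS230: CS230 black — skip
      CS250→CS420: CS420 is gray → back edge
Back edge closes the cycle CS420 → CS310 → CS250 → CS420; its vertices are {CS250, CS310, CS420}.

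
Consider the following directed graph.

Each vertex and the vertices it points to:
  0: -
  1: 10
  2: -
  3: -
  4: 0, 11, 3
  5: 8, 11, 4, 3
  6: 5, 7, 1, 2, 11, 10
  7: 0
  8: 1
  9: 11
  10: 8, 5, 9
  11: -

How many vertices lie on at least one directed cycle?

A vertex is on a directed cycle iff it belongs to a strongly connected component of size ≥ 2 (or has a self-loop).
The vertices on cycles are {1, 5, 8, 10} — 4 in total.

4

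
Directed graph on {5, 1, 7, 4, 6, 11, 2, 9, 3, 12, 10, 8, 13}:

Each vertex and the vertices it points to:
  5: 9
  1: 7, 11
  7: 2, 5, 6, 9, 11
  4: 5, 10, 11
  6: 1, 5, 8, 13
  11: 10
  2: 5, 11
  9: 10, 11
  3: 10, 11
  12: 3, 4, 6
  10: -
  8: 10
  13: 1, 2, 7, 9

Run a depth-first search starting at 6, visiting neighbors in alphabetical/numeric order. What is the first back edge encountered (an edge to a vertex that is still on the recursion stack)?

DFS from 6 (visiting neighbors in alphabetical/numeric order); mark gray on enter, black on exit:
6 gray
  1 gray
    7 gray
      2 gray
        5 gray
          9 gray
            10 gray
            10 black
            11 gray
              11→10: 10 black — skip
            11 black
          9 black
        5 black
        2→11: 11 black — skip
      2 black
      7→5: 5 black — skip
      7→6: 6 is gray → back edge
First back edge: 7 → 6.

7->6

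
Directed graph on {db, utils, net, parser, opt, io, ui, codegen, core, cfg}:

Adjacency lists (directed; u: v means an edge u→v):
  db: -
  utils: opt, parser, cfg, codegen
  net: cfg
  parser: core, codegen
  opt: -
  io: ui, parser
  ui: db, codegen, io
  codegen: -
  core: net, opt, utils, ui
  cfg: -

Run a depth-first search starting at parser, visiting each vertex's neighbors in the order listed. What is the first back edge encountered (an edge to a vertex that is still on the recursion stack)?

DFS from parser (visiting each vertex's neighbors in the order listed); mark gray on enter, black on exit:
parser gray
  core gray
    net gray
      cfg gray
      cfg black
    net black
    opt gray
    opt black
    utils gray
      utils→opt: opt black — skip
      utils→parser: parser is gray → back edge
First back edge: utils → parser.

utils->parser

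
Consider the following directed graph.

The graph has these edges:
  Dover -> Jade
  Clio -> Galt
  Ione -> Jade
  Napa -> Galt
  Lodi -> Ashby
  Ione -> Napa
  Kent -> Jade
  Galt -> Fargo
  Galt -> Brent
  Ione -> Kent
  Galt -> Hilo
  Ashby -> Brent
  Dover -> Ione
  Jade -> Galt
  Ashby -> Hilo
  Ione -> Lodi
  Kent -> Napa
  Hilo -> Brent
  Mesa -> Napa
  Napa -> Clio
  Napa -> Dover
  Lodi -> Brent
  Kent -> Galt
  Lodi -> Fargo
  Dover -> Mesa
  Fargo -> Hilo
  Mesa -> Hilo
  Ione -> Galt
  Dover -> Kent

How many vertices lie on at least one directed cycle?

5

A vertex is on a directed cycle iff it belongs to a strongly connected component of size ≥ 2 (or has a self-loop).
The vertices on cycles are {Ione, Kent, Mesa, Napa, Dover} — 5 in total.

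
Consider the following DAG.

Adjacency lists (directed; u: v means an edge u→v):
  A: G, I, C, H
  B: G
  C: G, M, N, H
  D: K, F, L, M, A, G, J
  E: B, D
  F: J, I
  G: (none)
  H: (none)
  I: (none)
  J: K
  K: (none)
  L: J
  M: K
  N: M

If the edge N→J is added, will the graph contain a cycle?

No

Adding N→J creates a cycle iff J can already reach N.
Explore from J: no path reaches N. The graph stays acyclic.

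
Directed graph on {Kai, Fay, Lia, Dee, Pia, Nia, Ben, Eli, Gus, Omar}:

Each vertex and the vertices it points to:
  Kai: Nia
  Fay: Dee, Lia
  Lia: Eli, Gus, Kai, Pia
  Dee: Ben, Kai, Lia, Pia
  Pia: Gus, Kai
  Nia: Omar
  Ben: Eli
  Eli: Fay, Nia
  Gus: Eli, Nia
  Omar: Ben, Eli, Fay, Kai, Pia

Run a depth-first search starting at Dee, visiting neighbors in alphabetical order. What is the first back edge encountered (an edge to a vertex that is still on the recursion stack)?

Fay->Dee

DFS from Dee (visiting neighbors in alphabetical order); mark gray on enter, black on exit:
Dee gray
  Ben gray
    Eli gray
      Fay gray
        Fay→Dee: Dee is gray → back edge
First back edge: Fay → Dee.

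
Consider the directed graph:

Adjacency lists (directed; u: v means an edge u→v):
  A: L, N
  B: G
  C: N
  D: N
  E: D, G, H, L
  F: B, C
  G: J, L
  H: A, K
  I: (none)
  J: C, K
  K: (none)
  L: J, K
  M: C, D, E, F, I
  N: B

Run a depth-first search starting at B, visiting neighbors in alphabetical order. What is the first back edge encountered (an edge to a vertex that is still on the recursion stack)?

DFS from B (visiting neighbors in alphabetical order); mark gray on enter, black on exit:
B gray
  G gray
    J gray
      C gray
        N gray
          N→B: B is gray → back edge
First back edge: N → B.

N->B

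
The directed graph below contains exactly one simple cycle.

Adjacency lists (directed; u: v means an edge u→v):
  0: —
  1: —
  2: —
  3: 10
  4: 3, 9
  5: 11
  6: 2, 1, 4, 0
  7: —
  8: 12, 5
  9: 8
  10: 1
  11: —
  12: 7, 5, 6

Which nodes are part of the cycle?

DFS with gray/black marking from 4:
4 gray
  3 gray
    10 gray
      1 gray
      1 black
    10 black
  3 black
  9 gray
    8 gray
      12 gray
        7 gray
        7 black
        5 gray
          11 gray
          11 black
        5 black
        6 gray
          2 gray
          2 black
          6→1: 1 black — skip
          6→4: 4 is gray → back edge
Back edge closes the cycle 4 → 9 → 8 → 12 → 6 → 4; its vertices are {4, 6, 8, 9, 12}.

4, 6, 8, 9, 12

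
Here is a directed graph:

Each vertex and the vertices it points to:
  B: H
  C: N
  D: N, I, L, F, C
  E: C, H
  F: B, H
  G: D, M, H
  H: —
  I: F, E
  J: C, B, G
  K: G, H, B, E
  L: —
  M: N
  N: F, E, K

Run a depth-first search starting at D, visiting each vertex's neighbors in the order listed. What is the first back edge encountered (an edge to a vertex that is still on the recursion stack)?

DFS from D (visiting each vertex's neighbors in the order listed); mark gray on enter, black on exit:
D gray
  N gray
    F gray
      B gray
        H gray
        H black
      B black
      F→H: H black — skip
    F black
    E gray
      C gray
        C→N: N is gray → back edge
First back edge: C → N.

C->N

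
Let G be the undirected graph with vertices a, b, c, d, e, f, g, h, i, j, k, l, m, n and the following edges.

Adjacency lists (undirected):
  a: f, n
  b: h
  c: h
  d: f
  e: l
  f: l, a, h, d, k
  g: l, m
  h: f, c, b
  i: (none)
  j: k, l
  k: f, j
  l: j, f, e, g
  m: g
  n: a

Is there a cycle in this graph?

Yes

DFS, tracking each vertex's parent; an edge to a visited non-parent vertex closes a cycle.
Start from e:
visit e (parent –)
  visit l (parent e)
    visit j (parent l)
      visit k (parent j)
        visit f (parent k)
          f–l: l visited and ≠ parent → cycle
Cycle: l – j – k – f – l.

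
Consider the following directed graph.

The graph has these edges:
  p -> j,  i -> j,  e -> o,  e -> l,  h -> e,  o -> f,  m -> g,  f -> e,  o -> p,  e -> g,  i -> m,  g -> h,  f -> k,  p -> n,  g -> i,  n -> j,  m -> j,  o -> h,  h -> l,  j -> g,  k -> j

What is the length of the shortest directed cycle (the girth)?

3

For each vertex v, BFS finds the shortest path from v back to v.
The shortest such closed walk is e → o → f → e, length 3.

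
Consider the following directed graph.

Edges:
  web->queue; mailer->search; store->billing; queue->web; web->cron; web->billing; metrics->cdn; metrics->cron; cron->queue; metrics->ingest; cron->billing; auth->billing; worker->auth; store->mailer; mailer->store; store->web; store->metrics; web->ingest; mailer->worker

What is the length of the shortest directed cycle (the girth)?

2

For each vertex v, BFS finds the shortest path from v back to v.
The shortest such closed walk is mailer → store → mailer, length 2.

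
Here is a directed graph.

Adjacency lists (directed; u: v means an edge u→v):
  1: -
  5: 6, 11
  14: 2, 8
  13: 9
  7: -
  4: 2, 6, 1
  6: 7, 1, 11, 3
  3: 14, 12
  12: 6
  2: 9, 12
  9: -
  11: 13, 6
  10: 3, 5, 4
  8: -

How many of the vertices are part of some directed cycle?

6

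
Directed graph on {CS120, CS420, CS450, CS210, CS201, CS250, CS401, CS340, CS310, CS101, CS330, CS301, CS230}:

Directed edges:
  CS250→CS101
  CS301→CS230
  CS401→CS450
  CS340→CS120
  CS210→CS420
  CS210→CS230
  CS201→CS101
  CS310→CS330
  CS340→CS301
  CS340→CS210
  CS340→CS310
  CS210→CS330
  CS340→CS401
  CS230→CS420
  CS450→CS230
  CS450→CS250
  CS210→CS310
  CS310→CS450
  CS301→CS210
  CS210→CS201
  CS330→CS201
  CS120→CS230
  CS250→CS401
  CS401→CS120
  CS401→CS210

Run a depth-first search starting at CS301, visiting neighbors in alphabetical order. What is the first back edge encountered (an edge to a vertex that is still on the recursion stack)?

CS401->CS210

DFS from CS301 (visiting neighbors in alphabetical order); mark gray on enter, black on exit:
CS301 gray
  CS210 gray
    CS201 gray
      CS101 gray
      CS101 black
    CS201 black
    CS230 gray
      CS420 gray
      CS420 black
    CS230 black
    CS310 gray
      CS330 gray
        CS330→CS201: CS201 black — skip
      CS330 black
      CS450 gray
        CS450→CS230: CS230 black — skip
        CS250 gray
          CS250→CS101: CS101 black — skip
          CS401 gray
            CS120 gray
              CS120→CS230: CS230 black — skip
            CS120 black
            CS401→CS210: CS210 is gray → back edge
First back edge: CS401 → CS210.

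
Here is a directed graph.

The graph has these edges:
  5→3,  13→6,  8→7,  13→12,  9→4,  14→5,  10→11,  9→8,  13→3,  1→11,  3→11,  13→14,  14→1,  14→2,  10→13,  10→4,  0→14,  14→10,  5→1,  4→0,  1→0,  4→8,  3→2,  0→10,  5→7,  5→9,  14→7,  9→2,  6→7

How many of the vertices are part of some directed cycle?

8

A vertex is on a directed cycle iff it belongs to a strongly connected component of size ≥ 2 (or has a self-loop).
The vertices on cycles are {0, 1, 4, 5, 9, 10, 13, 14} — 8 in total.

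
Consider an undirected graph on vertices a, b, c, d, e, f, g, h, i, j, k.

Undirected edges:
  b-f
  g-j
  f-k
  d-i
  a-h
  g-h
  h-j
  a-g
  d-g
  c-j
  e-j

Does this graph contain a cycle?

Yes

DFS, tracking each vertex's parent; an edge to a visited non-parent vertex closes a cycle.
Start from b:
visit b (parent –)
  visit f (parent b)
    f–b: parent, skip
    visit k (parent f)
      k–f: parent, skip
visit a (parent –)
  visit h (parent a)
    h–a: parent, skip
    visit j (parent h)
      visit e (parent j)
        e–j: parent, skip
      visit g (parent j)
        visit d (parent g)
          visit i (parent d)
            i–d: parent, skip
          d–g: parent, skip
        g–j: parent, skip
        g–h: h visited and ≠ parent → cycle
Cycle: h – j – g – h.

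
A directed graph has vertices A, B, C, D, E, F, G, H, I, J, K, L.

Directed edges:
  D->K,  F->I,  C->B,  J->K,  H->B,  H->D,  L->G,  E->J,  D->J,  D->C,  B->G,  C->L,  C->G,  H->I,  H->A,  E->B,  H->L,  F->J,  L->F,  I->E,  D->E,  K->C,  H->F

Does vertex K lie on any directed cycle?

Yes

K is on a cycle iff K can reach itself via ≥1 edge.
K → C → L → F → J → K — yes.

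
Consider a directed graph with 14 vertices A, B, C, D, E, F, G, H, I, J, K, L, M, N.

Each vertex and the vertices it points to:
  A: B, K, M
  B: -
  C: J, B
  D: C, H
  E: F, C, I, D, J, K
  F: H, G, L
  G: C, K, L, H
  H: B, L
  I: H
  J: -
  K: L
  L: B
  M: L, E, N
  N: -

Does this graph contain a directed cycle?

No

DFS with white/gray/black marking, starting from L:
L gray
  B gray
  B black
L black
A gray
  A→B: B black — skip
  K gray
    K→L: L black — skip
  K black
  M gray
    M→L: L black — skip
    E gray
      F gray
        H gray
          H→B: B black — skip
          H→L: L black — skip
        H black
        G gray
          C gray
            J gray
            J black
            C→B: B black — skip
          C black
          G→K: K black — skip
          G→L: L black — skip
          G→H: H black — skip
        G black
        F→L: L black — skip
      F black
      E→C: C black — skip
      I gray
        I→H: H black — skip
      I black
      D gray
        D→C: C black — skip
        D→H: H black — skip
      D black
      E→J: J black — skip
      E→K: K black — skip
    E black
    N gray
    N black
  M black
A black
Every edge goes to a white or black vertex — no back edge, so the graph is acyclic.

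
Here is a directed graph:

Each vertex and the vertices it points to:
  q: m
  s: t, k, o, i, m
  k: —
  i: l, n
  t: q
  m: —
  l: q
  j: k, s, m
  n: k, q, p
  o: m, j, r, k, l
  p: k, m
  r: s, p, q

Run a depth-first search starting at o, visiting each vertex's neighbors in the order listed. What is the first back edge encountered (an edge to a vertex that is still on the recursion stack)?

DFS from o (visiting each vertex's neighbors in the order listed); mark gray on enter, black on exit:
o gray
  m gray
  m black
  j gray
    k gray
    k black
    s gray
      t gray
        q gray
          q→m: m black — skip
        q black
      t black
      s→k: k black — skip
      s→o: o is gray → back edge
First back edge: s → o.

s->o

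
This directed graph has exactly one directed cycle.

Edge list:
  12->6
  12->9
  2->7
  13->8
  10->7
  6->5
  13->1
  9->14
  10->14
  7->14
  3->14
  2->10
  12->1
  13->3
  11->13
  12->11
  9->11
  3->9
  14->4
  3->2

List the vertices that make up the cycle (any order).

3, 9, 11, 13

DFS with gray/black marking from 11:
11 gray
  13 gray
    3 gray
      9 gray
        14 gray
          4 gray
          4 black
        14 black
        9→11: 11 is gray → back edge
Back edge closes the cycle 11 → 13 → 3 → 9 → 11; its vertices are {3, 9, 11, 13}.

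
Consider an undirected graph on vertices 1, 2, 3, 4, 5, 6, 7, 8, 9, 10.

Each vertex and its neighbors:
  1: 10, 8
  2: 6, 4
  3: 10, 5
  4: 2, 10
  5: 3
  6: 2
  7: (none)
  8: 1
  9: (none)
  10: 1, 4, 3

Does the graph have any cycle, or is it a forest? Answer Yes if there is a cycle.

DFS, tracking each vertex's parent; an edge to a visited non-parent vertex closes a cycle.
Start from 6:
visit 6 (parent –)
  visit 2 (parent 6)
    2–6: parent, skip
    visit 4 (parent 2)
      4–2: parent, skip
      visit 10 (parent 4)
        visit 1 (parent 10)
          1–10: parent, skip
          visit 8 (parent 1)
            8–1: parent, skip
        10–4: parent, skip
        visit 3 (parent 10)
          3–10: parent, skip
          visit 5 (parent 3)
            5–3: parent, skip
visit 7 (parent –)
visit 9 (parent –)
No non-parent visited neighbor found — the graph is a forest.

No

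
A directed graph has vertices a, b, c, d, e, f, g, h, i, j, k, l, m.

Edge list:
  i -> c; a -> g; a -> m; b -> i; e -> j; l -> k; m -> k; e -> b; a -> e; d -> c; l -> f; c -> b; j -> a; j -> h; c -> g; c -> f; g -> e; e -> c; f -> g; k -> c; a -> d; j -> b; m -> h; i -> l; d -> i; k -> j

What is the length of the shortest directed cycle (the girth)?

3

For each vertex v, BFS finds the shortest path from v back to v.
The shortest such closed walk is e → c → g → e, length 3.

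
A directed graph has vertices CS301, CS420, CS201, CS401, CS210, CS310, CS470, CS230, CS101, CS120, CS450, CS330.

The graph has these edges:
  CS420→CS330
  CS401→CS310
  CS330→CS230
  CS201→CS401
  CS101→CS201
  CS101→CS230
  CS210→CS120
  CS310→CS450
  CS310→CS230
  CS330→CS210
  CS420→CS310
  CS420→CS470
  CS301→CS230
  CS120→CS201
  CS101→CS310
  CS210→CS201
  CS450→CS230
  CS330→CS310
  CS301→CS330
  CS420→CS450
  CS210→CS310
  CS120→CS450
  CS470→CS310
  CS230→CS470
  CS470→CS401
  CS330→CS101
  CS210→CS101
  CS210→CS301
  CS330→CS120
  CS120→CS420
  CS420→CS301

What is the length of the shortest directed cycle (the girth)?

For each vertex v, BFS finds the shortest path from v back to v.
The shortest such closed walk is CS420 → CS330 → CS120 → CS420, length 3.

3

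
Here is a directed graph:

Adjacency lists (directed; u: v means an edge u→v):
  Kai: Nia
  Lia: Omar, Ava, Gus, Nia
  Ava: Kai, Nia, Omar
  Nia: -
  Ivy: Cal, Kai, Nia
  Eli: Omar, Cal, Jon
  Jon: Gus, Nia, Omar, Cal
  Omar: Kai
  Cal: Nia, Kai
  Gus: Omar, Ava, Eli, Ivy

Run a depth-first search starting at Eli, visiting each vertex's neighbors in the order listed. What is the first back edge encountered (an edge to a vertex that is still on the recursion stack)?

DFS from Eli (visiting each vertex's neighbors in the order listed); mark gray on enter, black on exit:
Eli gray
  Omar gray
    Kai gray
      Nia gray
      Nia black
    Kai black
  Omar black
  Cal gray
    Cal→Nia: Nia black — skip
    Cal→Kai: Kai black — skip
  Cal black
  Jon gray
    Gus gray
      Gus→Omar: Omar black — skip
      Ava gray
        Ava→Kai: Kai black — skip
        Ava→Nia: Nia black — skip
        Ava→Omar: Omar black — skip
      Ava black
      Gus→Eli: Eli is gray → back edge
First back edge: Gus → Eli.

Gus→Eli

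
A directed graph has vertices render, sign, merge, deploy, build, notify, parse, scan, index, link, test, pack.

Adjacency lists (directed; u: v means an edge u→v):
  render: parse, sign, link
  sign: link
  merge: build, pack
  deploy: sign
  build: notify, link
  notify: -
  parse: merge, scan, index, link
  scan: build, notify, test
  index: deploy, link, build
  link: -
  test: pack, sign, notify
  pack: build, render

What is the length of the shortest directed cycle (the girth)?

For each vertex v, BFS finds the shortest path from v back to v.
The shortest such closed walk is parse → merge → pack → render → parse, length 4.

4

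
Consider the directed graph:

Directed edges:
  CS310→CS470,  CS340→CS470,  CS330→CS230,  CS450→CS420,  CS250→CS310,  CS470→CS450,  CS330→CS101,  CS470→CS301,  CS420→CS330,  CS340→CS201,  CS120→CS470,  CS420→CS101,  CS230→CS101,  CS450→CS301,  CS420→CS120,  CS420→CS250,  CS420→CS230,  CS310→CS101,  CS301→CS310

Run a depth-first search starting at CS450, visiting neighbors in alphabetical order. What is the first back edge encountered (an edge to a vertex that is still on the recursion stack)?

DFS from CS450 (visiting neighbors in alphabetical order); mark gray on enter, black on exit:
CS450 gray
  CS301 gray
    CS310 gray
      CS101 gray
      CS101 black
      CS470 gray
        CS470→CS301: CS301 is gray → back edge
First back edge: CS470 → CS301.

CS470->CS301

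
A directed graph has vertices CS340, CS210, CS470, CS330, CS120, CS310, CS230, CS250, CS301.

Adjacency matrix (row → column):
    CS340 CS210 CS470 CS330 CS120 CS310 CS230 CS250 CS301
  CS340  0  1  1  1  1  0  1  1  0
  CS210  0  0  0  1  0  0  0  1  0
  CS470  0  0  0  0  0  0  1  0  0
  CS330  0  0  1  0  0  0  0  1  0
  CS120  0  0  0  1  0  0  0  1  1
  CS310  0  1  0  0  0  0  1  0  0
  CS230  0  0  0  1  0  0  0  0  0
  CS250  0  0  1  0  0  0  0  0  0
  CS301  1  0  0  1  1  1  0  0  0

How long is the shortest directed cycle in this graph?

2

For each vertex v, BFS finds the shortest path from v back to v.
The shortest such closed walk is CS301 → CS120 → CS301, length 2.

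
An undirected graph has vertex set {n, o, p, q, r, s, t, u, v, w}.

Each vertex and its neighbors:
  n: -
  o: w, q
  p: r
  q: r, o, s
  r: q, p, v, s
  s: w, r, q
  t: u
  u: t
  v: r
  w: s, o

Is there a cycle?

DFS, tracking each vertex's parent; an edge to a visited non-parent vertex closes a cycle.
Start from p:
visit p (parent –)
  visit r (parent p)
    visit q (parent r)
      q–r: parent, skip
      visit o (parent q)
        visit w (parent o)
          visit s (parent w)
            s–w: parent, skip
            s–r: r visited and ≠ parent → cycle
Cycle: r – q – o – w – s – r.

Yes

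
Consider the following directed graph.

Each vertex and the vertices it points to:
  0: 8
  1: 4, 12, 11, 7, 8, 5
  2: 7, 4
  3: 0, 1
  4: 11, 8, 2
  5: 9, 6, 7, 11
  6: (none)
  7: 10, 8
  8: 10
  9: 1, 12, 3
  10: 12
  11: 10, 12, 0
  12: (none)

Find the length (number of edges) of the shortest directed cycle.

2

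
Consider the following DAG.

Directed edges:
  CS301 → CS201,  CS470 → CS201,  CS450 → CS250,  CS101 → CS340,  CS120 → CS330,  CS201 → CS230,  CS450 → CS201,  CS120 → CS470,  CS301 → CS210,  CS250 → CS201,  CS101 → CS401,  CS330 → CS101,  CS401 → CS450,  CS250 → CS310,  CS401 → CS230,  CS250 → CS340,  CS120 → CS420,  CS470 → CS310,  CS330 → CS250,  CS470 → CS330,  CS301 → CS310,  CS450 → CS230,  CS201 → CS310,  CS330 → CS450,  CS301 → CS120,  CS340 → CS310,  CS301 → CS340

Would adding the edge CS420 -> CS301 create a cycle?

Yes

Adding CS420→CS301 creates a cycle iff CS301 can already reach CS420.
Path from CS301: CS301 → CS120 → CS420.
So CS301 → … → CS420 → CS301 is a cycle.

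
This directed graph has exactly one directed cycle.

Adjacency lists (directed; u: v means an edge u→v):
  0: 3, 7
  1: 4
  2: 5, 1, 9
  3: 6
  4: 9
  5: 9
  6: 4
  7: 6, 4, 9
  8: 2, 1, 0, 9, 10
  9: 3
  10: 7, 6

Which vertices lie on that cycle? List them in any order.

3, 4, 6, 9

DFS with gray/black marking from 3:
3 gray
  6 gray
    4 gray
      9 gray
        9→3: 3 is gray → back edge
Back edge closes the cycle 3 → 6 → 4 → 9 → 3; its vertices are {3, 4, 6, 9}.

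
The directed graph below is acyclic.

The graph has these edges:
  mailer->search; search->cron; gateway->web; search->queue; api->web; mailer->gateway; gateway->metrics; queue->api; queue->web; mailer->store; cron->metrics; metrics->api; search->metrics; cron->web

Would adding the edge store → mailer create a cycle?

Yes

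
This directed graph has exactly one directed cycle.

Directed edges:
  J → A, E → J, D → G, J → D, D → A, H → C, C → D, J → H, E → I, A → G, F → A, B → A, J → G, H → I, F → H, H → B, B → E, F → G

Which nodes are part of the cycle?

DFS with gray/black marking from H:
H gray
  C gray
    D gray
      A gray
        G gray
        G black
      A black
      D→G: G black — skip
    D black
  C black
  B gray
    B→A: A black — skip
    E gray
      J gray
        J→D: D black — skip
        J→A: A black — skip
        J→G: G black — skip
        J→H: H is gray → back edge
Back edge closes the cycle H → B → E → J → H; its vertices are {B, E, H, J}.

B, E, H, J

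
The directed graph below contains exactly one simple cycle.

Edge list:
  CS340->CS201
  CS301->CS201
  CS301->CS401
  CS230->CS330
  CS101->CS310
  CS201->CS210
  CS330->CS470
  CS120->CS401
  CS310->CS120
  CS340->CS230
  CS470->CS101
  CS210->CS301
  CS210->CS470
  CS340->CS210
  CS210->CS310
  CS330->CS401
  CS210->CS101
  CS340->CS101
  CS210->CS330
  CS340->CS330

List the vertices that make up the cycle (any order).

DFS with gray/black marking from CS210:
CS210 gray
  CS101 gray
    CS310 gray
      CS120 gray
        CS401 gray
        CS401 black
      CS120 black
    CS310 black
  CS101 black
  CS330 gray
    CS330→CS401: CS401 black — skip
    CS470 gray
      CS470→CS101: CS101 black — skip
    CS470 black
  CS330 black
  CS210→CS470: CS470 black — skip
  CS210→CS310: CS310 black — skip
  CS301 gray
    CS301→CS401: CS401 black — skip
    CS201 gray
      CS201→CS210: CS210 is gray → back edge
Back edge closes the cycle CS210 → CS301 → CS201 → CS210; its vertices are {CS201, CS210, CS301}.

CS201, CS210, CS301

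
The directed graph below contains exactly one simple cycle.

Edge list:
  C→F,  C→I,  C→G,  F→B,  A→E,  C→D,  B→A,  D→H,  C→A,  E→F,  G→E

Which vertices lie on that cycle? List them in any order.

A, B, E, F

DFS with gray/black marking from F:
F gray
  B gray
    A gray
      E gray
        E→F: F is gray → back edge
Back edge closes the cycle F → B → A → E → F; its vertices are {A, B, E, F}.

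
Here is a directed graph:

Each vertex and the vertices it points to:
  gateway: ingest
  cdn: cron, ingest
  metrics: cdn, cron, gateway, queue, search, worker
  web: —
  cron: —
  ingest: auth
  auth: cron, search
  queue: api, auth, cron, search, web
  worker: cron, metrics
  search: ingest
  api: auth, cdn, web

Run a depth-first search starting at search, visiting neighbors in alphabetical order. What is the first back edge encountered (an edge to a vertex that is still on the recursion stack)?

DFS from search (visiting neighbors in alphabetical order); mark gray on enter, black on exit:
search gray
  ingest gray
    auth gray
      cron gray
      cron black
      auth→search: search is gray → back edge
First back edge: auth → search.

auth->search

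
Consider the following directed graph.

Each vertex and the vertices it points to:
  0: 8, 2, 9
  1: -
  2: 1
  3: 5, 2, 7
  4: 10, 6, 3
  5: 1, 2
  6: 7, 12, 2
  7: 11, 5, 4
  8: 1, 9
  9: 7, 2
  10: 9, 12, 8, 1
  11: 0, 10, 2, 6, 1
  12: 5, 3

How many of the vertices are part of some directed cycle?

A vertex is on a directed cycle iff it belongs to a strongly connected component of size ≥ 2 (or has a self-loop).
The vertices on cycles are {0, 3, 4, 6, 7, 8, 9, 10, 11, 12} — 10 in total.

10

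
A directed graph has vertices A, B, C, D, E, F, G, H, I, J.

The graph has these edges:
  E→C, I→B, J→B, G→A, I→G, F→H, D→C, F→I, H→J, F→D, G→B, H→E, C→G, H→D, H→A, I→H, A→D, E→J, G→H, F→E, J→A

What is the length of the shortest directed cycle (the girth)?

4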